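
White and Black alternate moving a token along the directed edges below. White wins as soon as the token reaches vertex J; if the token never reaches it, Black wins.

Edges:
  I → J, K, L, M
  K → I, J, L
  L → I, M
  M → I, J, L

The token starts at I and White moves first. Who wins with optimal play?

Track states (vertex, player-to-move).
A0 = {(J,White), (J,Black)}
A1: add {(I,White), (K,White), (M,White)}.
(I,White) ∈ A1 ⇒ White forces the target.

White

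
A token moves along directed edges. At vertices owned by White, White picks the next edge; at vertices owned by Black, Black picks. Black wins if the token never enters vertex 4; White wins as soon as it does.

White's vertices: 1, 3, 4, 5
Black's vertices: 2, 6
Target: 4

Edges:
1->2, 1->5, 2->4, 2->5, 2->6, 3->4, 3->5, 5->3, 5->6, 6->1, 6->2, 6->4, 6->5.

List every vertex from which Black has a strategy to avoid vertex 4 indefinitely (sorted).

2, 6

A0 = {4}
A1: add {3} — 3 (White) has 3→4.
A2: add {5} — 5 (White) has 5→3.
A3: add {1} — 1 (White) has 1→5.
A4 = A3; e.g. 2 (Black) can still go to 6. Fixed point.
White's attractor = {1, 3, 4, 5}; Black avoids the target exactly from the complement.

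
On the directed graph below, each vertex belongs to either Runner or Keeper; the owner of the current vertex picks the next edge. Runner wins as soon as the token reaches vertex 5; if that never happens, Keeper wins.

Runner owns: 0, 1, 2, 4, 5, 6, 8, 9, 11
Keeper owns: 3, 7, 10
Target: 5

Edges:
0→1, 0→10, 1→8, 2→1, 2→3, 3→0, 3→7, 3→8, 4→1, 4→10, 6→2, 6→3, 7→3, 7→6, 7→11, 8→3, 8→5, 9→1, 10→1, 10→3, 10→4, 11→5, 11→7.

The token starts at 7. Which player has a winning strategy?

A0 = {5}
A1: add {8, 11} — 8 (Runner) has 8→5; 11 (Runner) has 11→5.
A2: add {1} — 1 (Runner) has 1→8.
A3: add {0, 2, 4, 9} — 0 (Runner) has 0→1; 2 (Runner) has 2→1; 4 (Runner) has 4→1; 9 (Runner) has 9→1.
A4: add {6} — 6 (Runner) has 6→2.
A5 = A4; e.g. 3 (Keeper) can still go to 7. Fixed point.
7 never enters the attractor, so Keeper can avoid the target forever.

Keeper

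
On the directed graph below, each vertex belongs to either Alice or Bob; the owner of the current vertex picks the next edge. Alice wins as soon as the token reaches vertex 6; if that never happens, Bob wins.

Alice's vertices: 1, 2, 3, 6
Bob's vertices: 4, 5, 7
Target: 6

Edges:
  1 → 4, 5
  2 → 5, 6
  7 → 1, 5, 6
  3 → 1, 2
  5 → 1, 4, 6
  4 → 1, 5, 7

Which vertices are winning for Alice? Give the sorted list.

A0 = {6}
A1: add {2} — 2 (Alice) has 2→6.
A2: add {3} — 3 (Alice) has 3→2.
A3 = A2; e.g. 1 (Alice) has no edge into A2. Fixed point.
Alice's winning region = {2, 3, 6}.

2, 3, 6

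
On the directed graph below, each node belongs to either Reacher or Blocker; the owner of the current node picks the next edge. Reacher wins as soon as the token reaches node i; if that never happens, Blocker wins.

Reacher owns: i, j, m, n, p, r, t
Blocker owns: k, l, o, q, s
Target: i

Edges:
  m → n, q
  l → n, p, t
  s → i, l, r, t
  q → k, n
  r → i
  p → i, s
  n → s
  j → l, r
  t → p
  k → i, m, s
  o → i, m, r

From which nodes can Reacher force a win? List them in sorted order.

i, j, p, r, t

A0 = {i}
A1: add {p, r} — p (Reacher) has p→i; r (Reacher) has r→i.
A2: add {j, t} — j (Reacher) has j→r; t (Reacher) has t→p.
A3 = A2; e.g. k (Blocker) can still go to m. Fixed point.
Reacher's winning region = {i, j, p, r, t}.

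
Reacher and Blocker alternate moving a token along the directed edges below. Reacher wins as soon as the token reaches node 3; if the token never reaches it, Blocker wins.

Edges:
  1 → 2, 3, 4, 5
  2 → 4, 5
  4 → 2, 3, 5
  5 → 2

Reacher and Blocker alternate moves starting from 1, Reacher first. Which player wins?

Reacher

Track states (vertex, player-to-move).
A0 = {(3,Reacher), (3,Blocker)}
A1: add {(1,Reacher), (4,Reacher)}.
(1,Reacher) ∈ A1 ⇒ Reacher forces the target.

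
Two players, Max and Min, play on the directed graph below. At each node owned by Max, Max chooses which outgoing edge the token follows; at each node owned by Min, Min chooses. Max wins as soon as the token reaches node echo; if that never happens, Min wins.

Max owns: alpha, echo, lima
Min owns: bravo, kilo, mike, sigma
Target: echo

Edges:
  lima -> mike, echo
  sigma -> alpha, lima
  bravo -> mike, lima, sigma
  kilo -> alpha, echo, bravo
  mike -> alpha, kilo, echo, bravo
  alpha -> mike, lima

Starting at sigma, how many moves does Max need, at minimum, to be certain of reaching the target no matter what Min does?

A0 = {echo}
A1: add {lima} — lima (Max) has lima→echo.
A2: add {alpha} — alpha (Max) has alpha→lima.
A3: add {sigma} — sigma (Min): all of {alpha, lima} already in.
A4 = A3; e.g. mike (Min) can still go to kilo. Fixed point.
sigma enters the attractor at level 3, so Max can force the target in 3 moves from there.

3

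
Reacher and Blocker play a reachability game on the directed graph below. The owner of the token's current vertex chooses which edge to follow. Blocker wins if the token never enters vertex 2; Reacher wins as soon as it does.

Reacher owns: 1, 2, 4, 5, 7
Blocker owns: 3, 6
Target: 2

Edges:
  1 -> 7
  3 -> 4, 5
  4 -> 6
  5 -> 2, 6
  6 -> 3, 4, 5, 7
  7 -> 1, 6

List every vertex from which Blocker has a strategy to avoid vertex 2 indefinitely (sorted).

A0 = {2}
A1: add {5} — 5 (Reacher) has 5→2.
A2 = A1; e.g. 1 (Reacher) has no edge into A1. Fixed point.
Reacher's attractor = {2, 5}; Blocker avoids the target exactly from the complement.

1, 3, 4, 6, 7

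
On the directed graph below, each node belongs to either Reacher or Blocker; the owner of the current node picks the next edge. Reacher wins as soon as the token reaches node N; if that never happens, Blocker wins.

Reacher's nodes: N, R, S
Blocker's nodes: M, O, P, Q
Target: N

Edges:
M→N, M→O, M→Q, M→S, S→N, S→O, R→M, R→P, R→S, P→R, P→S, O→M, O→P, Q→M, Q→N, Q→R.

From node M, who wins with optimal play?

A0 = {N}
A1: add {S} — S (Reacher) has S→N.
A2: add {R} — R (Reacher) has R→S.
A3: add {P} — P (Blocker): all of {R, S} already in.
A4 = A3; e.g. M (Blocker) can still go to O. Fixed point.
M never enters the attractor, so Blocker can avoid the target forever.

Blocker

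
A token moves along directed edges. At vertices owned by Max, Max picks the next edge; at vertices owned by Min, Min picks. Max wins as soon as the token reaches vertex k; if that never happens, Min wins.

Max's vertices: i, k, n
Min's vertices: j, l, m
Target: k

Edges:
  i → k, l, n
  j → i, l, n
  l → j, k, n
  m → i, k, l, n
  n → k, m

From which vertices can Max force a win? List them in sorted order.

A0 = {k}
A1: add {i, n} — i (Max) has i→k; n (Max) has n→k.
A2 = A1; e.g. j (Min) can still go to l. Fixed point.
Max's winning region = {i, k, n}.

i, k, n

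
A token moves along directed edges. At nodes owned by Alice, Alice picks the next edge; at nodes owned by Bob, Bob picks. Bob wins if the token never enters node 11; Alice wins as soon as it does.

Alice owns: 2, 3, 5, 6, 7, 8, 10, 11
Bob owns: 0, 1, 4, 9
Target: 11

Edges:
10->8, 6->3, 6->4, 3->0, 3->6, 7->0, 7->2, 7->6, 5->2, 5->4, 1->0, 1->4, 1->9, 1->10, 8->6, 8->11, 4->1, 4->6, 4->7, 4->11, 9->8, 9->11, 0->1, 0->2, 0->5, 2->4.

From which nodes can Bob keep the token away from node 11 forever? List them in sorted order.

A0 = {11}
A1: add {8} — 8 (Alice) has 8→11.
A2: add {9, 10} — 9 (Bob): all of {8, 11} already in; 10 (Alice) has 10→8.
A3 = A2; e.g. 0 (Bob) can still go to 1. Fixed point.
Alice's attractor = {8, 9, 10, 11}; Bob avoids the target exactly from the complement.

0, 1, 2, 3, 4, 5, 6, 7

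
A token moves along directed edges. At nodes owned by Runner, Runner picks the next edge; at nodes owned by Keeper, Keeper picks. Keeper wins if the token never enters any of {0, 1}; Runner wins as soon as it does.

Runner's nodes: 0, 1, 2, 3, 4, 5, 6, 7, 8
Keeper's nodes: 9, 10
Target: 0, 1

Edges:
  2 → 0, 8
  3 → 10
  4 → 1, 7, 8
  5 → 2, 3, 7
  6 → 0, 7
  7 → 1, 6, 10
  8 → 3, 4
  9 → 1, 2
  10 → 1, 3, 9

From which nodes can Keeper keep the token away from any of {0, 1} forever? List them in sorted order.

A0 = {0, 1}
A1: add {2, 4, 6, 7} — 2 (Runner) has 2→0; 4 (Runner) has 4→1; 6 (Runner) has 6→0; 7 (Runner) has 7→1.
A2: add {5, 8, 9} — 5 (Runner) has 5→2; 8 (Runner) has 8→4; 9 (Keeper): all of {1, 2} already in.
A3 = A2; e.g. 3 (Runner) has no edge into A2. Fixed point.
Runner's attractor = {0, 1, 2, 4, 5, 6, 7, 8, 9}; Keeper avoids the target exactly from the complement.

3, 10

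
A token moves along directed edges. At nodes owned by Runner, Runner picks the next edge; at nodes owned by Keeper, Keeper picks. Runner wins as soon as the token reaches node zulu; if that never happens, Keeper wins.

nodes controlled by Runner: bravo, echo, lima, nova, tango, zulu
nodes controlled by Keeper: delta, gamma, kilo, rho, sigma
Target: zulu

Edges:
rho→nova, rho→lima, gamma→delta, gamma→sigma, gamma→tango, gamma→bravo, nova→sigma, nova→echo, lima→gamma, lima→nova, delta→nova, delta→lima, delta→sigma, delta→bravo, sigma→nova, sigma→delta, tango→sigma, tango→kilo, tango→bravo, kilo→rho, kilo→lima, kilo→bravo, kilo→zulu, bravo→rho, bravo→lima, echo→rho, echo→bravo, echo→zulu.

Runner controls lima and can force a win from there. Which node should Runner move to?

A0 = {zulu}
A1: add {echo} — echo (Runner) has echo→zulu.
A2: add {nova} — nova (Runner) has nova→echo.
A3: add {lima} — lima (Runner) has lima→nova.
A4: add {bravo, rho} — rho (Keeper): all of {nova, lima} already in; bravo (Runner) has bravo→lima.
A5: add {kilo, tango} — tango (Runner) has tango→bravo; kilo (Keeper): all of {rho, lima, bravo, zulu} already in.
A6 = A5; e.g. gamma (Keeper) can still go to delta. Fixed point.
From lima, successor nova is in the attractor (rank 2); the other successor gamma is not.

nova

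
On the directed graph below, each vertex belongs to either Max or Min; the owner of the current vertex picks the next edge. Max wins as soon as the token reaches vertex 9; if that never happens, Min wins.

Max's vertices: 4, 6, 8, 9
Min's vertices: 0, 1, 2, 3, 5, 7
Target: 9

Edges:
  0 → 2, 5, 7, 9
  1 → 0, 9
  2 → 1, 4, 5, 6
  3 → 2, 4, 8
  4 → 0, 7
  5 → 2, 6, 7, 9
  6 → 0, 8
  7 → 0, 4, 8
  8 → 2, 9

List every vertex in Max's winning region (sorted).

6, 8, 9

A0 = {9}
A1: add {8} — 8 (Max) has 8→9.
A2: add {6} — 6 (Max) has 6→8.
A3 = A2; e.g. 0 (Min) can still go to 2. Fixed point.
Max's winning region = {6, 8, 9}.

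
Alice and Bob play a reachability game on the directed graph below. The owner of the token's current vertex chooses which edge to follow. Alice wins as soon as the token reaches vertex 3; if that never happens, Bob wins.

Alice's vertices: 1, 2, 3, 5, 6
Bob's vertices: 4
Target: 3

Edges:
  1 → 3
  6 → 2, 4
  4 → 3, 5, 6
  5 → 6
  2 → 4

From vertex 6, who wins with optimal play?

A0 = {3}
A1: add {1} — 1 (Alice) has 1→3.
A2 = A1; e.g. 2 (Alice) has no edge into A1. Fixed point.
6 never enters the attractor, so Bob can avoid the target forever.

Bob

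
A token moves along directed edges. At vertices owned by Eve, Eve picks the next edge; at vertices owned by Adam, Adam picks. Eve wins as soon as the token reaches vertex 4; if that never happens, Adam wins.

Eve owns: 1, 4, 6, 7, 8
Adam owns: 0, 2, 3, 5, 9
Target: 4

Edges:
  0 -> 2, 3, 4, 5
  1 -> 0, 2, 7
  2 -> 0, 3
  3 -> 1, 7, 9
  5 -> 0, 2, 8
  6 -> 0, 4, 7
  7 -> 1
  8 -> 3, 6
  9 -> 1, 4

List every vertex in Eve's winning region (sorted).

4, 6, 8

A0 = {4}
A1: add {6} — 6 (Eve) has 6→4.
A2: add {8} — 8 (Eve) has 8→6.
A3 = A2; e.g. 0 (Adam) can still go to 2. Fixed point.
Eve's winning region = {4, 6, 8}.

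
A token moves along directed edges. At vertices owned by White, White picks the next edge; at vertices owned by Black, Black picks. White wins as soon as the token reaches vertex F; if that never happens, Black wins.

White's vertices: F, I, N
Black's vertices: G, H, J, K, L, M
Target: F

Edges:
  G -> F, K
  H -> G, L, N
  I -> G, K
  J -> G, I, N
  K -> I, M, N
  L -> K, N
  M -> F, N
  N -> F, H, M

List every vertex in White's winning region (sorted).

F, M, N

A0 = {F}
A1: add {N} — N (White) has N→F.
A2: add {M} — M (Black): all of {F, N} already in.
A3 = A2; e.g. G (Black) can still go to K. Fixed point.
White's winning region = {F, M, N}.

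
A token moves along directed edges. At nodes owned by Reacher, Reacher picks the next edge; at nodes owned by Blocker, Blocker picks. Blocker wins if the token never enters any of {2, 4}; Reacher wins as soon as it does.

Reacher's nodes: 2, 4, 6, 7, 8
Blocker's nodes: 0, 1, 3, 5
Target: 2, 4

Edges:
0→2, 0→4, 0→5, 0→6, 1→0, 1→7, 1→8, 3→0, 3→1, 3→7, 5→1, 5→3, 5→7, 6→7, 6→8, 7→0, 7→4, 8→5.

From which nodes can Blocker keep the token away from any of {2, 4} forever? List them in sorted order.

0, 1, 3, 5, 8

A0 = {2, 4}
A1: add {7} — 7 (Reacher) has 7→4.
A2: add {6} — 6 (Reacher) has 6→7.
A3 = A2; e.g. 0 (Blocker) can still go to 5. Fixed point.
Reacher's attractor = {2, 4, 6, 7}; Blocker avoids the target exactly from the complement.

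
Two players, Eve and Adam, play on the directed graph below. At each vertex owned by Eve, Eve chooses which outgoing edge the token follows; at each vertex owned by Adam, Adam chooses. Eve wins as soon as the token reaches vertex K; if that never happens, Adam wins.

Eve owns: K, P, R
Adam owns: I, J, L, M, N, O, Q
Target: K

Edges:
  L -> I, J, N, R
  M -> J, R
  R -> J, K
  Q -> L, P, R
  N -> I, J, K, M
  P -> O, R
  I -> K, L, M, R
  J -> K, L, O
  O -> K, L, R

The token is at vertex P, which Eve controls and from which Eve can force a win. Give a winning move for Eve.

R

A0 = {K}
A1: add {R} — R (Eve) has R→K.
A2: add {P} — P (Eve) has P→R.
A3 = A2; e.g. I (Adam) can still go to L. Fixed point.
From P, successor R is in the attractor (rank 1); the other successor O is not.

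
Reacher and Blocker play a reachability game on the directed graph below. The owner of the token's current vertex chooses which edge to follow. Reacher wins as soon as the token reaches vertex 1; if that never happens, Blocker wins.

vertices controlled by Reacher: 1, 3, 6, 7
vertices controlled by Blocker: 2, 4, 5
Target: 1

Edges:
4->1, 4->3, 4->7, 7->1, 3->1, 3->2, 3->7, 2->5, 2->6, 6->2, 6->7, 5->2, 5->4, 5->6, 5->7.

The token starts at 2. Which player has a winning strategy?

Blocker

A0 = {1}
A1: add {3, 7} — 3 (Reacher) has 3→1; 7 (Reacher) has 7→1.
A2: add {4, 6} — 4 (Blocker): all of {1, 3, 7} already in; 6 (Reacher) has 6→7.
A3 = A2; e.g. 2 (Blocker) can still go to 5. Fixed point.
2 never enters the attractor, so Blocker can avoid the target forever.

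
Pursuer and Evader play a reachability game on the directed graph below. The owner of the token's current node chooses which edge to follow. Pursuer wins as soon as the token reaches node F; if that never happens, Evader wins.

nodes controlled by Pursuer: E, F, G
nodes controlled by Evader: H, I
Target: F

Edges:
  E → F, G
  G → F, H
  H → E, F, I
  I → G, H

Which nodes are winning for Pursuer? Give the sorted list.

E, F, G

A0 = {F}
A1: add {E, G} — E (Pursuer) has E→F; G (Pursuer) has G→F.
A2 = A1; e.g. H (Evader) can still go to I. Fixed point.
Pursuer's winning region = {E, F, G}.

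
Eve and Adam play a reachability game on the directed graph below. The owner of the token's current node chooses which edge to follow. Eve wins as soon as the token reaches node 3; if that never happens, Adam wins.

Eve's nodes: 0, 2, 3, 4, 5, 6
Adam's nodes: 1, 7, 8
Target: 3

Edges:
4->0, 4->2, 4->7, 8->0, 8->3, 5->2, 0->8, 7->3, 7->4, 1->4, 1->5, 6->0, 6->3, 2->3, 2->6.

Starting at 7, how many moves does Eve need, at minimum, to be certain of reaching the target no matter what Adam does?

3

A0 = {3}
A1: add {2, 6} — 2 (Eve) has 2→3; 6 (Eve) has 6→3.
A2: add {4, 5} — 4 (Eve) has 4→2; 5 (Eve) has 5→2.
A3: add {1, 7} — 1 (Adam): all of {4, 5} already in; 7 (Adam): all of {3, 4} already in.
A4 = A3; e.g. 0 (Eve) has no edge into A3. Fixed point.
7 enters the attractor at level 3, so Eve can force the target in 3 moves from there.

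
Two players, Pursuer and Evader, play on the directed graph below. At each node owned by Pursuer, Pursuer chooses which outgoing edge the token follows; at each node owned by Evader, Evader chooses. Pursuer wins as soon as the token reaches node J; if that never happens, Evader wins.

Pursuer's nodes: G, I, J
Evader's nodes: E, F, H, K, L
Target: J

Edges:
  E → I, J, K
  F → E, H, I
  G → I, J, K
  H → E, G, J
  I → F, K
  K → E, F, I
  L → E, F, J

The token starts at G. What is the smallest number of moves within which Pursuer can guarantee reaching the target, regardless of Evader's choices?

A0 = {J}
A1: add {G} — G (Pursuer) has G→J.
A2 = A1; e.g. E (Evader) can still go to I. Fixed point.
G enters the attractor at level 1, so Pursuer can force the target in 1 move from there.

1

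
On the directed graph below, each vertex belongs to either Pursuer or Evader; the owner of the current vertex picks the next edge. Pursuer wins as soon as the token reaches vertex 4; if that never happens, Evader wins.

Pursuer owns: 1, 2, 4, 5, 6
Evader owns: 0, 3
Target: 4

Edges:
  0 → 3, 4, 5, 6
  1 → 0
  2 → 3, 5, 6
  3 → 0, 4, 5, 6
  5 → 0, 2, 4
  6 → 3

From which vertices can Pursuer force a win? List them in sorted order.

A0 = {4}
A1: add {5} — 5 (Pursuer) has 5→4.
A2: add {2} — 2 (Pursuer) has 2→5.
A3 = A2; e.g. 0 (Evader) can still go to 3. Fixed point.
Pursuer's winning region = {2, 4, 5}.

2, 4, 5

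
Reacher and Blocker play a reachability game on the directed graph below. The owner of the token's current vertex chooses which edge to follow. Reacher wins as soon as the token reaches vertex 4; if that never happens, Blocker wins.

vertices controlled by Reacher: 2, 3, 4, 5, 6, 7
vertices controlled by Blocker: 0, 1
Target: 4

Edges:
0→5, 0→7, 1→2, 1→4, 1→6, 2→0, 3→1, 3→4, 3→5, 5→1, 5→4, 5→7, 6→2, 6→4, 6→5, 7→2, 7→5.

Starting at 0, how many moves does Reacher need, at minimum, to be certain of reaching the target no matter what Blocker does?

3

A0 = {4}
A1: add {3, 5, 6} — 3 (Reacher) has 3→4; 5 (Reacher) has 5→4; 6 (Reacher) has 6→4.
A2: add {7} — 7 (Reacher) has 7→5.
A3: add {0} — 0 (Blocker): all of {5, 7} already in.
0 enters the attractor at level 3, so Reacher can force the target in 3 moves from there.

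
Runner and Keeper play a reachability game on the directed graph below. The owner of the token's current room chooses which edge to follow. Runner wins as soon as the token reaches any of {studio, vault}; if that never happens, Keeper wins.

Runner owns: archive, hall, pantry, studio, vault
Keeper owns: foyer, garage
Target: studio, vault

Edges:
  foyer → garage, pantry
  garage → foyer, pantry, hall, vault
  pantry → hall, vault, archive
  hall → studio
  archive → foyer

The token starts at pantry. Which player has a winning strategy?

Runner

A0 = {studio, vault}
A1: add {hall, pantry} — pantry (Runner) has pantry→vault; hall (Runner) has hall→studio.
A2 = A1; e.g. foyer (Keeper) can still go to garage. Fixed point.
pantry ∈ A1, so Runner can force the target.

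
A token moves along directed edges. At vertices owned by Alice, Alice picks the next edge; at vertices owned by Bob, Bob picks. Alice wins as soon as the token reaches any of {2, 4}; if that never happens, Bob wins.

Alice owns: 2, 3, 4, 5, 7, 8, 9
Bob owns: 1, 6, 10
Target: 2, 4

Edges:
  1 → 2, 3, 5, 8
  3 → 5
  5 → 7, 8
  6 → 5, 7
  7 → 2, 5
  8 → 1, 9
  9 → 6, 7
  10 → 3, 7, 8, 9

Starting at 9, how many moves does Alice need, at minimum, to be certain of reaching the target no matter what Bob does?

A0 = {2, 4}
A1: add {7} — 7 (Alice) has 7→2.
A2: add {5, 9} — 5 (Alice) has 5→7; 9 (Alice) has 9→7.
9 enters the attractor at level 2, so Alice can force the target in 2 moves from there.

2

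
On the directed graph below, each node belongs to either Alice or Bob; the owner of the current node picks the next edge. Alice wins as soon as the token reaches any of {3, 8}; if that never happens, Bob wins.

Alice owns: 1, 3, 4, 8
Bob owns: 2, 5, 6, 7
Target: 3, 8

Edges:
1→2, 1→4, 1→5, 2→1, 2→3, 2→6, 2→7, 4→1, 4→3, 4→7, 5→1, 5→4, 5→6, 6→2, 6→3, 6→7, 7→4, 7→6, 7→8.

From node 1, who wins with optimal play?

Alice

A0 = {3, 8}
A1: add {4} — 4 (Alice) has 4→3.
A2: add {1} — 1 (Alice) has 1→4.
A3 = A2; e.g. 2 (Bob) can still go to 6. Fixed point.
1 ∈ A2, so Alice can force the target.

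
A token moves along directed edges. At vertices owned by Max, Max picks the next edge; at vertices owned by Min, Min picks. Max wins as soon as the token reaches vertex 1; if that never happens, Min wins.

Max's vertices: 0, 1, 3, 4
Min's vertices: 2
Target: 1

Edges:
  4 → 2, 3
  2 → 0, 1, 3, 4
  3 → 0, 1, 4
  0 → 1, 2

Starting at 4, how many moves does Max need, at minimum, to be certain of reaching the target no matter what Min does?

A0 = {1}
A1: add {0, 3} — 0 (Max) has 0→1; 3 (Max) has 3→1.
A2: add {4} — 4 (Max) has 4→3.
4 enters the attractor at level 2, so Max can force the target in 2 moves from there.

2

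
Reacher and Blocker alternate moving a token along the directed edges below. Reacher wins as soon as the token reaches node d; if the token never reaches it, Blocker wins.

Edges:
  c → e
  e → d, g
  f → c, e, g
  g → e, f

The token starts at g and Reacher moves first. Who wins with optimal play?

Blocker

Track states (vertex, player-to-move).
A0 = {(d,Reacher), (d,Blocker)}
A1: add {(e,Reacher)}.
A2: add {(c,Blocker)}.
A3: add {(f,Reacher)}.
A4: add {(g,Blocker)}.
A5 = A4; e.g. (c,Reacher) stays out. (g,Reacher) never enters ⇒ Blocker avoids the target.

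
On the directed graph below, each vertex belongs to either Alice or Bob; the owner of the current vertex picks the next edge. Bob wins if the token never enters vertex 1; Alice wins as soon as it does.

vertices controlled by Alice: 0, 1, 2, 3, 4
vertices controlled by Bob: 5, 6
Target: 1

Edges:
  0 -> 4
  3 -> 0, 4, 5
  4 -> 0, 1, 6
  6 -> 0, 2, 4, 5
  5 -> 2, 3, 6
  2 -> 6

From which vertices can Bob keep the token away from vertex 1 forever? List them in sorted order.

2, 5, 6

A0 = {1}
A1: add {4} — 4 (Alice) has 4→1.
A2: add {0, 3} — 0 (Alice) has 0→4; 3 (Alice) has 3→4.
A3 = A2; e.g. 2 (Alice) has no edge into A2. Fixed point.
Alice's attractor = {0, 1, 3, 4}; Bob avoids the target exactly from the complement.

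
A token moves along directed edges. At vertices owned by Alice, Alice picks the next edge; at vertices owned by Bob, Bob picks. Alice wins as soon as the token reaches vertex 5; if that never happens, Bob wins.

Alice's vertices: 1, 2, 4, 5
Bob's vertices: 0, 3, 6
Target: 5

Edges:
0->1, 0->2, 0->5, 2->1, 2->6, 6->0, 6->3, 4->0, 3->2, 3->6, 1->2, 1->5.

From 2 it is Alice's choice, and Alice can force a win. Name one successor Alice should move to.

1

A0 = {5}
A1: add {1} — 1 (Alice) has 1→5.
A2: add {2} — 2 (Alice) has 2→1.
A3: add {0} — 0 (Bob): all of {1, 2, 5} already in.
A4: add {4} — 4 (Alice) has 4→0.
A5 = A4; e.g. 3 (Bob) can still go to 6. Fixed point.
From 2, successor 1 is in the attractor (rank 1); the other successor 6 is not.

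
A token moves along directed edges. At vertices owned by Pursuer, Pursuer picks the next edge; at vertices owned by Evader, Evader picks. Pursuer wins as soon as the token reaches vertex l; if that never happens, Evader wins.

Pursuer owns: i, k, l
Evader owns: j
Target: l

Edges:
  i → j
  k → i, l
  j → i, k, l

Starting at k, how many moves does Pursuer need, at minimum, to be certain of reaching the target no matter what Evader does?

A0 = {l}
A1: add {k} — k (Pursuer) has k→l.
A2 = A1; e.g. i (Pursuer) has no edge into A1. Fixed point.
k enters the attractor at level 1, so Pursuer can force the target in 1 move from there.

1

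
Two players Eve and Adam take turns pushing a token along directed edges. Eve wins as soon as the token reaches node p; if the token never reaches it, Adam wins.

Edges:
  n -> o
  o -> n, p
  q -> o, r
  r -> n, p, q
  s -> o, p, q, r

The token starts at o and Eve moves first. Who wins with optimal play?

Eve

Track states (vertex, player-to-move).
A0 = {(p,Eve), (p,Adam)}
A1: add {(o,Eve), (r,Eve), (s,Eve)}.
(o,Eve) ∈ A1 ⇒ Eve forces the target.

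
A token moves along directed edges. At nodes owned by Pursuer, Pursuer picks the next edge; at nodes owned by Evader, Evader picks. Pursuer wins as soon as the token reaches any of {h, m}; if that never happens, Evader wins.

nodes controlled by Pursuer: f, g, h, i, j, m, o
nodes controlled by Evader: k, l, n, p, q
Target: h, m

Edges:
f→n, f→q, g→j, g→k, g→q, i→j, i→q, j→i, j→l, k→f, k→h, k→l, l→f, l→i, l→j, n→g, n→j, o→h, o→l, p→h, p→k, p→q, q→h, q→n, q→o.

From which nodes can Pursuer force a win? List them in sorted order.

h, m, o

A0 = {h, m}
A1: add {o} — o (Pursuer) has o→h.
A2 = A1; e.g. f (Pursuer) has no edge into A1. Fixed point.
Pursuer's winning region = {h, m, o}.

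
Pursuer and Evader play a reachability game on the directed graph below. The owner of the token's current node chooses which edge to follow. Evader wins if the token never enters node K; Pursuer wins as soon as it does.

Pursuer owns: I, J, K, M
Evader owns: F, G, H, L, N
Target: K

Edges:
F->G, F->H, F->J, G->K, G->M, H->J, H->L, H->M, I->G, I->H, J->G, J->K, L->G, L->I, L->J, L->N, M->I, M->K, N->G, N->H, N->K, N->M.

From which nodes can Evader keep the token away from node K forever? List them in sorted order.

F, H, L, N

A0 = {K}
A1: add {J, M} — J (Pursuer) has J→K; M (Pursuer) has M→K.
A2: add {G} — G (Evader): all of {K, M} already in.
A3: add {I} — I (Pursuer) has I→G.
A4 = A3; e.g. F (Evader) can still go to H. Fixed point.
Pursuer's attractor = {G, I, J, K, M}; Evader avoids the target exactly from the complement.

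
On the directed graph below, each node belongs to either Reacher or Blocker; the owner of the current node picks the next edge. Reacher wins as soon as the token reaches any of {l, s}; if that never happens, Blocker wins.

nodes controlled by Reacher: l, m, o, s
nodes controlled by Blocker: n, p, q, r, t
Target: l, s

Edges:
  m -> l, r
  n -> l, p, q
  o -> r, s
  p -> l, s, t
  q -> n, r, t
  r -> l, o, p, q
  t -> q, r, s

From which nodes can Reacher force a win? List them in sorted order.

A0 = {l, s}
A1: add {m, o} — m (Reacher) has m→l; o (Reacher) has o→s.
A2 = A1; e.g. n (Blocker) can still go to p. Fixed point.
Reacher's winning region = {l, m, o, s}.

l, m, o, s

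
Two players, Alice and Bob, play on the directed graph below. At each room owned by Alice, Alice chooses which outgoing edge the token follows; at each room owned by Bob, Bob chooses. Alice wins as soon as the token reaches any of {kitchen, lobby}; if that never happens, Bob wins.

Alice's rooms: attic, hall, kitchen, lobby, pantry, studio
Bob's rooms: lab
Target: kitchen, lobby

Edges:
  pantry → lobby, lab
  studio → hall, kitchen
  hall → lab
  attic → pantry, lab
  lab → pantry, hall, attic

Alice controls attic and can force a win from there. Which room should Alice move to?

pantry

A0 = {kitchen, lobby}
A1: add {pantry, studio} — pantry (Alice) has pantry→lobby; studio (Alice) has studio→kitchen.
A2: add {attic} — attic (Alice) has attic→pantry.
A3 = A2; e.g. hall (Alice) has no edge into A2. Fixed point.
From attic, successor pantry is in the attractor (rank 1); the other successor lab is not.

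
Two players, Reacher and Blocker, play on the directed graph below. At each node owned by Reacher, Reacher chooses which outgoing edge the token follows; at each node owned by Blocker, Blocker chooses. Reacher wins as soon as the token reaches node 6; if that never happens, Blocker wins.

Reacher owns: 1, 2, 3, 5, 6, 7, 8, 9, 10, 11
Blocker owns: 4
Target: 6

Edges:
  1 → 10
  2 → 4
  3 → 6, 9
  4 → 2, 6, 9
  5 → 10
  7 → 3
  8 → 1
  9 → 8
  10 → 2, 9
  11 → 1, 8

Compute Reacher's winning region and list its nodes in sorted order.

3, 6, 7

A0 = {6}
A1: add {3} — 3 (Reacher) has 3→6.
A2: add {7} — 7 (Reacher) has 7→3.
A3 = A2; e.g. 1 (Reacher) has no edge into A2. Fixed point.
Reacher's winning region = {3, 6, 7}.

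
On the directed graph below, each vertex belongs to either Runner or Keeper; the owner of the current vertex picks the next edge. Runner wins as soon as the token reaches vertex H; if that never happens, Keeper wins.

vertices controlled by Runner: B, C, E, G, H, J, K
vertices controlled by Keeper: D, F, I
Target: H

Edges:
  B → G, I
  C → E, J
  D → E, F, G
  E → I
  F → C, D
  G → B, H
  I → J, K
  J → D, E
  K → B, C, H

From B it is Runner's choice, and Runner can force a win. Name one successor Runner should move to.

A0 = {H}
A1: add {G, K} — G (Runner) has G→H; K (Runner) has K→H.
A2: add {B} — B (Runner) has B→G.
A3 = A2; e.g. C (Runner) has no edge into A2. Fixed point.
From B, successor G is in the attractor (rank 1); the other successor I is not.

G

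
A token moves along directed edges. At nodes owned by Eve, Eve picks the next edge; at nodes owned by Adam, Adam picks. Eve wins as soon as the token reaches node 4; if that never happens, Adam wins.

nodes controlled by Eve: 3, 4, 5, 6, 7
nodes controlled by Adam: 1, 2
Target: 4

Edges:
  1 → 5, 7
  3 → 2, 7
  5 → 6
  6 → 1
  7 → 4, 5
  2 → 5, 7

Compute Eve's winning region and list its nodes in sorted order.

A0 = {4}
A1: add {7} — 7 (Eve) has 7→4.
A2: add {3} — 3 (Eve) has 3→7.
A3 = A2; e.g. 1 (Adam) can still go to 5. Fixed point.
Eve's winning region = {3, 4, 7}.

3, 4, 7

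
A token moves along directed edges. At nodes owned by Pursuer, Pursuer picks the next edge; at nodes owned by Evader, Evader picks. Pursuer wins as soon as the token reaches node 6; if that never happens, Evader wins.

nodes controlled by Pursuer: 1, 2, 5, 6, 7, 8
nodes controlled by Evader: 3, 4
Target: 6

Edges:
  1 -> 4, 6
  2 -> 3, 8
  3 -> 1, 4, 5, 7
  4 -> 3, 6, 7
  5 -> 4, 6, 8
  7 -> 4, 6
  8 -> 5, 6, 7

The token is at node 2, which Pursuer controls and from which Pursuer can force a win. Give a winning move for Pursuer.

8

A0 = {6}
A1: add {1, 5, 7, 8} — 1 (Pursuer) has 1→6; 5 (Pursuer) has 5→6; 7 (Pursuer) has 7→6; 8 (Pursuer) has 8→6.
A2: add {2} — 2 (Pursuer) has 2→8.
A3 = A2; e.g. 3 (Evader) can still go to 4. Fixed point.
From 2, successor 8 is in the attractor (rank 1); the other successor 3 is not.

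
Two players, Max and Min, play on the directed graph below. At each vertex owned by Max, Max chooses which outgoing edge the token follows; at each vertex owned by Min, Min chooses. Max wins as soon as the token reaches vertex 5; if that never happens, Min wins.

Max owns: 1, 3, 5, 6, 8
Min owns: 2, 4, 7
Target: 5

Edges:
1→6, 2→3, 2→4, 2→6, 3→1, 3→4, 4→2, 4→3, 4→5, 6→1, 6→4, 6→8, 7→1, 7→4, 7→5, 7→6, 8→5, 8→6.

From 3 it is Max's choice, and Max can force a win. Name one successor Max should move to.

1

A0 = {5}
A1: add {8} — 8 (Max) has 8→5.
A2: add {6} — 6 (Max) has 6→8.
A3: add {1} — 1 (Max) has 1→6.
A4: add {3} — 3 (Max) has 3→1.
A5 = A4; e.g. 2 (Min) can still go to 4. Fixed point.
From 3, successor 1 is in the attractor (rank 3); the other successor 4 is not.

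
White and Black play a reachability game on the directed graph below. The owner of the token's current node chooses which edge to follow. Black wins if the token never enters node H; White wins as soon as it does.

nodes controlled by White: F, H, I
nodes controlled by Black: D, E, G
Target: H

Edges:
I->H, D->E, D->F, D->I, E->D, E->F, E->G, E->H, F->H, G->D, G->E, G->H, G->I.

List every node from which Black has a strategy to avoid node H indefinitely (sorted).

D, E, G

A0 = {H}
A1: add {F, I} — F (White) has F→H; I (White) has I→H.
A2 = A1; e.g. D (Black) can still go to E. Fixed point.
White's attractor = {F, H, I}; Black avoids the target exactly from the complement.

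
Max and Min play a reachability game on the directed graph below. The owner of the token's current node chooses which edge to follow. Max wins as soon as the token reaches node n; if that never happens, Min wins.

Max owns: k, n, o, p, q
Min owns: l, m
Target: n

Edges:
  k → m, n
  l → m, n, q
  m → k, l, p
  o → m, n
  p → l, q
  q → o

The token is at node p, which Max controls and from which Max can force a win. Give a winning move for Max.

q

A0 = {n}
A1: add {k, o} — k (Max) has k→n; o (Max) has o→n.
A2: add {q} — q (Max) has q→o.
A3: add {p} — p (Max) has p→q.
A4 = A3; e.g. l (Min) can still go to m. Fixed point.
From p, successor q is in the attractor (rank 2); the other successor l is not.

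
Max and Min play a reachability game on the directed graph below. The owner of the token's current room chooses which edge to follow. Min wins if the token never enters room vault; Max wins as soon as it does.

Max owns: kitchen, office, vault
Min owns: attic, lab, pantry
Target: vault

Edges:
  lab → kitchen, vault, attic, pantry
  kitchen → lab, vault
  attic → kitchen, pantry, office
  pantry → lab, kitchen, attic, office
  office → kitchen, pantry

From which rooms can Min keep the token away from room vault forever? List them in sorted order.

attic, lab, pantry

A0 = {vault}
A1: add {kitchen} — kitchen (Max) has kitchen→vault.
A2: add {office} — office (Max) has office→kitchen.
A3 = A2; e.g. lab (Min) can still go to attic. Fixed point.
Max's attractor = {kitchen, office, vault}; Min avoids the target exactly from the complement.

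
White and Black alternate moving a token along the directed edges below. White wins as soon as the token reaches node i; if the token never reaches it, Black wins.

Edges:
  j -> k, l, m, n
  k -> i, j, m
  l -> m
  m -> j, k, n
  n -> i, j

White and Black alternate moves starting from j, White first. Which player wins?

Track states (vertex, player-to-move).
A0 = {(i,White), (i,Black)}
A1: add {(k,White), (n,White)}.
A2 = A1; e.g. (j,White) stays out. (j,White) never enters ⇒ Black avoids the target.

Black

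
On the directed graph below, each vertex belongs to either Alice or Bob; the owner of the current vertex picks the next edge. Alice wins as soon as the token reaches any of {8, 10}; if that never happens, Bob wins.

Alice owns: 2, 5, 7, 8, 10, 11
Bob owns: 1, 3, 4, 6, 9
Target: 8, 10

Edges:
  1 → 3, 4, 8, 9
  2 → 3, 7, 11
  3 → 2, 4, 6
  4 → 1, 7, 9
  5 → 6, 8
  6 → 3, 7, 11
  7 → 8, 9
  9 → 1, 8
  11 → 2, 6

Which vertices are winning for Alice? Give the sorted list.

A0 = {8, 10}
A1: add {5, 7} — 5 (Alice) has 5→8; 7 (Alice) has 7→8.
A2: add {2} — 2 (Alice) has 2→7.
A3: add {11} — 11 (Alice) has 11→2.
A4 = A3; e.g. 1 (Bob) can still go to 3. Fixed point.
Alice's winning region = {2, 5, 7, 8, 10, 11}.

2, 5, 7, 8, 10, 11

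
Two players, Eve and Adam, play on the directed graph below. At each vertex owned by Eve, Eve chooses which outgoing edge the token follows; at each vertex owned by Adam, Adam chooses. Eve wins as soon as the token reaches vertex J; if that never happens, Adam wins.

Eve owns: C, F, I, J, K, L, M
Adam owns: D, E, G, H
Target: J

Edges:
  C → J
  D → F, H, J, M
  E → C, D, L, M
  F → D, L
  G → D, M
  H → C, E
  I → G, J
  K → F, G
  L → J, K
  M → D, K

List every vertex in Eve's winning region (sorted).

A0 = {J}
A1: add {C, I, L} — C (Eve) has C→J; I (Eve) has I→J; L (Eve) has L→J.
A2: add {F} — F (Eve) has F→L.
A3: add {K} — K (Eve) has K→F.
A4: add {M} — M (Eve) has M→K.
A5 = A4; e.g. D (Adam) can still go to H. Fixed point.
Eve's winning region = {C, F, I, J, K, L, M}.

C, F, I, J, K, L, M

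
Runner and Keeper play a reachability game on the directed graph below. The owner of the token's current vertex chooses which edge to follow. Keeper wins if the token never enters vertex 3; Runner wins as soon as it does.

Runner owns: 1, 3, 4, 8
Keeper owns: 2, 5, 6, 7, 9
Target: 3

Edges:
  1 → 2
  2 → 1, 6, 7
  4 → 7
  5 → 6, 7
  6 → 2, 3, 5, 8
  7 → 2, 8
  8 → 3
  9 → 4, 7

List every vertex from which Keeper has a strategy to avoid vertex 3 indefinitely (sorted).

1, 2, 4, 5, 6, 7, 9

A0 = {3}
A1: add {8} — 8 (Runner) has 8→3.
A2 = A1; e.g. 1 (Runner) has no edge into A1. Fixed point.
Runner's attractor = {3, 8}; Keeper avoids the target exactly from the complement.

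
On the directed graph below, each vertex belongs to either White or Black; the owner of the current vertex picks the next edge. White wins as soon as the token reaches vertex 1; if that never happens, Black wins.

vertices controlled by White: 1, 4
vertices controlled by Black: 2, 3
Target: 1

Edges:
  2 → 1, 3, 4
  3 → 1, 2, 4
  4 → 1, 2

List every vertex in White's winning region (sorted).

A0 = {1}
A1: add {4} — 4 (White) has 4→1.
A2 = A1; e.g. 2 (Black) can still go to 3. Fixed point.
White's winning region = {1, 4}.

1, 4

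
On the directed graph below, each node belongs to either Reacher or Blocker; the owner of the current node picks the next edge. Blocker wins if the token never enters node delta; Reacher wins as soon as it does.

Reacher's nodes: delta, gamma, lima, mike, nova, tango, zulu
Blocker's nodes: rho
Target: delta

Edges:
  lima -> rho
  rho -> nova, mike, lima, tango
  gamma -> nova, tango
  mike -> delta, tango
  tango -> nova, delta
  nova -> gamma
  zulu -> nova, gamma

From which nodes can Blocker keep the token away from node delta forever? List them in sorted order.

A0 = {delta}
A1: add {mike, tango} — mike (Reacher) has mike→delta; tango (Reacher) has tango→delta.
A2: add {gamma} — gamma (Reacher) has gamma→tango.
A3: add {nova, zulu} — nova (Reacher) has nova→gamma; zulu (Reacher) has zulu→gamma.
A4 = A3; e.g. lima (Reacher) has no edge into A3. Fixed point.
Reacher's attractor = {delta, gamma, mike, nova, tango, zulu}; Blocker avoids the target exactly from the complement.

lima, rho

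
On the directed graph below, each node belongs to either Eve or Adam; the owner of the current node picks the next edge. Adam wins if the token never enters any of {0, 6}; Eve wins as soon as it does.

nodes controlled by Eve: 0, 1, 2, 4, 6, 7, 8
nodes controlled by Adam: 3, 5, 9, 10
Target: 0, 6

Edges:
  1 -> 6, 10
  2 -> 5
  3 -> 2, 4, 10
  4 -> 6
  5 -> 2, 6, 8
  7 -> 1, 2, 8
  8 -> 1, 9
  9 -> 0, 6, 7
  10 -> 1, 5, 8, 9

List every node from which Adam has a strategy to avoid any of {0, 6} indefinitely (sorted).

2, 3, 5, 10

A0 = {0, 6}
A1: add {1, 4} — 1 (Eve) has 1→6; 4 (Eve) has 4→6.
A2: add {7, 8} — 7 (Eve) has 7→1; 8 (Eve) has 8→1.
A3: add {9} — 9 (Adam): all of {0, 6, 7} already in.
A4 = A3; e.g. 2 (Eve) has no edge into A3. Fixed point.
Eve's attractor = {0, 1, 4, 6, 7, 8, 9}; Adam avoids the target exactly from the complement.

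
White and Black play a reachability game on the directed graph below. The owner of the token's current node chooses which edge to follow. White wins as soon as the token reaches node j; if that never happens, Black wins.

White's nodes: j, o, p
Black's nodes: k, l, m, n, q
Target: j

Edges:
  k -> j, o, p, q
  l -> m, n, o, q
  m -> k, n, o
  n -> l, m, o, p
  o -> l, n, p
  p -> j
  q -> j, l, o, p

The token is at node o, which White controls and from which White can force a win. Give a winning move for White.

A0 = {j}
A1: add {p} — p (White) has p→j.
A2: add {o} — o (White) has o→p.
A3 = A2; e.g. k (Black) can still go to q. Fixed point.
From o, successor p is in the attractor (rank 1); the other successors l, n are not.

p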